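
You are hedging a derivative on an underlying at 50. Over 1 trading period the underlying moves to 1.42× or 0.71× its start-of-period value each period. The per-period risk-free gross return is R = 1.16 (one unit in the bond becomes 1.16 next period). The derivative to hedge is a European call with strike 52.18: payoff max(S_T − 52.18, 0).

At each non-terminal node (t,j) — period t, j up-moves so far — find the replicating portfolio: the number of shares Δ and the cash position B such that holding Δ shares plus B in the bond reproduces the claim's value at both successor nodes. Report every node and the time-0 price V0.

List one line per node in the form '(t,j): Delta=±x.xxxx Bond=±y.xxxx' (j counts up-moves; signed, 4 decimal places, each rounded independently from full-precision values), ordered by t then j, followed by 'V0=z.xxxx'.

Under the risk-neutral measure, an up-move has probability p* = (R−d)/(u−d) = 0.6338 and values discount at R = 1.16.
At expiry t=1: V(1,0)=0.0000, V(1,1)=18.8200
(0,0): S=50.0000. Δ = (V_up−V_dn)/(S_up−S_dn) = (18.8200−0.0000)/(71.0000−35.5000) = 0.5301. V = [p*·18.8200 + (1−p*)·0.0000]/1.16 = 10.2829. B = V − Δ·S = -16.2241.
Root portfolio cost Δ·50+B reproduces V0=10.2829.

(0,0): Delta=0.5301 Bond=-16.2241
V0=10.2829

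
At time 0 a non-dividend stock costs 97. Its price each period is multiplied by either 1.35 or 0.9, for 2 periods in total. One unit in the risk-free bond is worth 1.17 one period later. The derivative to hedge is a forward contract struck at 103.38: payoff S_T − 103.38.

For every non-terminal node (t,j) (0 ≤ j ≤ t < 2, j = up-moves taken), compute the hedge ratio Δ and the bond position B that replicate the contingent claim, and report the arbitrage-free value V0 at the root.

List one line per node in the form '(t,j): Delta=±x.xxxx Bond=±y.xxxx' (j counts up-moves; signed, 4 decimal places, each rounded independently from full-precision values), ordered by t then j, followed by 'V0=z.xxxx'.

(0,0): Delta=1.0000 Bond=-75.5205
(1,0): Delta=1.0000 Bond=-88.3590
(1,1): Delta=1.0000 Bond=-88.3590
V0=21.4795

The replicating-portfolio and risk-neutral prices coincide; use p* = (1.17−0.9)/(1.35−0.9) = 0.6000 for the latter.
Payoff layer (t=2): V(2,0)=-24.8100, V(2,1)=14.4750, V(2,2)=73.4025
(1,0): S=87.3000. Δ = (V_up−V_dn)/(S_up−S_dn) = (14.4750−-24.8100)/(117.8550−78.5700) = 1.0000. V = [p*·14.4750 + (1−p*)·-24.8100]/1.17 = -1.0590. B = V − Δ·S = -88.3590.
(1,1): S=130.9500. Δ = (V_up−V_dn)/(S_up−S_dn) = (73.4025−14.4750)/(176.7825−117.8550) = 1.0000. V = [p*·73.4025 + (1−p*)·14.4750]/1.17 = 42.5910. B = V − Δ·S = -88.3590.
(0,0): S=97.0000. Δ = (V_up−V_dn)/(S_up−S_dn) = (42.5910−-1.0590)/(130.9500−87.3000) = 1.0000. V = [p*·42.5910 + (1−p*)·-1.0590]/1.17 = 21.4795. B = V − Δ·S = -75.5205.
Self-financing check: at every node Δ·S+B equals the discounted successor values.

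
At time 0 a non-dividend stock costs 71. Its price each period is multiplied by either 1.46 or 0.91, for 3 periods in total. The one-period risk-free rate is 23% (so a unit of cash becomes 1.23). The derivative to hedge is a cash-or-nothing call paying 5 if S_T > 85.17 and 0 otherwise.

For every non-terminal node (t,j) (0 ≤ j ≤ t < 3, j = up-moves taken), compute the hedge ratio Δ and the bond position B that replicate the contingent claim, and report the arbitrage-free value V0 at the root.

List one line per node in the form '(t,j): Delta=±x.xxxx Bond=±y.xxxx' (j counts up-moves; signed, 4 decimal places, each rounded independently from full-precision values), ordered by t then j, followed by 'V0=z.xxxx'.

(0,0): Delta=0.0148 Bond=1.4396
(1,0): Delta=0.0478 Bond=-0.3638
(1,1): Delta=0.0000 Bond=3.3049
(2,0): Delta=0.1546 Bond=-6.7258
(2,1): Delta=0.0000 Bond=4.0650
(2,2): Delta=0.0000 Bond=4.0650
V0=2.4904

Risk-neutral probability p* = (R−d)/(u−d) = (1.23−0.91)/(1.46−0.91) = 0.5818.
At expiry t=3: V(3,0)=0.0000, V(3,1)=5.0000, V(3,2)=5.0000, V(3,3)=5.0000
Node (2,0) S=58.7951: V=(p*·5.0000+(1−p*)·0.0000)/1.23=2.3651; Δ=(5.0000−0.0000)/(85.8408−53.5035)=0.1546; B=V−Δ·S=-6.7258
Node (2,1) S=94.3306: V=(p*·5.0000+(1−p*)·5.0000)/1.23=4.0650; Δ=(5.0000−5.0000)/(137.7227−85.8408)=0.0000; B=V−Δ·S=4.0650
Node (2,2) S=151.3436: V=(p*·5.0000+(1−p*)·5.0000)/1.23=4.0650; Δ=(5.0000−5.0000)/(220.9617−137.7227)=0.0000; B=V−Δ·S=4.0650
Node (1,0) S=64.6100: V=(p*·4.0650+(1−p*)·2.3651)/1.23=2.7270; Δ=(4.0650−2.3651)/(94.3306−58.7951)=0.0478; B=V−Δ·S=-0.3638
Node (1,1) S=103.6600: V=(p*·4.0650+(1−p*)·4.0650)/1.23=3.3049; Δ=(4.0650−4.0650)/(151.3436−94.3306)=0.0000; B=V−Δ·S=3.3049
Node (0,0) S=71.0000: V=(p*·3.3049+(1−p*)·2.7270)/1.23=2.4904; Δ=(3.3049−2.7270)/(103.6600−64.6100)=0.0148; B=V−Δ·S=1.4396
The time-0 hedge costs 2.4904, which is the no-arbitrage price.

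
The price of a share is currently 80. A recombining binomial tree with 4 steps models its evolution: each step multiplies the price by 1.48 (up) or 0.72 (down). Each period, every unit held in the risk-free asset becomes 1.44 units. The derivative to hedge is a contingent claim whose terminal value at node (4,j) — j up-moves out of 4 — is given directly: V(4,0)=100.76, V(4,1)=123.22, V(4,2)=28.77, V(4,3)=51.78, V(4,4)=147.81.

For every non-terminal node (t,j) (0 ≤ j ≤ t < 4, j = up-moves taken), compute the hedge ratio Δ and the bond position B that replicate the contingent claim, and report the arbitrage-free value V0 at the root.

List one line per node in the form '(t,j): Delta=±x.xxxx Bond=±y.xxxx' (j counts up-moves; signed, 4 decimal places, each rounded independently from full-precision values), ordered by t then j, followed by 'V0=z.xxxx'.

(0,0): Delta=0.4636 Bond=-7.1289
(1,0): Delta=0.1244 Bond=9.2726
(1,1): Delta=0.4728 Bond=-11.3511
(2,0): Delta=-1.9454 Bond=99.1934
(2,1): Delta=0.1804 Bond=8.5835
(2,2): Delta=0.4807 Bond=-17.7305
(3,0): Delta=0.9897 Bond=55.1959
(3,1): Delta=-2.0248 Bond=147.7076
(3,2): Delta=0.2400 Bond=4.8410
(3,3): Delta=0.4872 Bond=-27.2193
V0=29.9619

Risk-neutral probability p* = (R−d)/(u−d) = (1.44−0.72)/(1.48−0.72) = 0.9474.
At expiry t=4: V(4,0)=100.7600, V(4,1)=123.2200, V(4,2)=28.7700, V(4,3)=51.7800, V(4,4)=147.8100
Node (3,0) S=29.8598: V=(p*·123.2200+(1−p*)·100.7600)/1.44=84.7485; Δ=(123.2200−100.7600)/(44.1926−21.4991)=0.9897; B=V−Δ·S=55.1959
Node (3,1) S=61.3786: V=(p*·28.7700+(1−p*)·123.2200)/1.44=23.4313; Δ=(28.7700−123.2200)/(90.8403−44.1926)=-2.0248; B=V−Δ·S=147.7076
Node (3,2) S=126.1670: V=(p*·51.7800+(1−p*)·28.7700)/1.44=35.1173; Δ=(51.7800−28.7700)/(186.7272−90.8403)=0.2400; B=V−Δ·S=4.8410
Node (3,3) S=259.3434: V=(p*·147.8100+(1−p*)·51.7800)/1.44=99.1360; Δ=(147.8100−51.7800)/(383.8282−186.7272)=0.4872; B=V−Δ·S=-27.2193
Node (2,0) S=41.4720: V=(p*·23.4313+(1−p*)·84.7485)/1.44=18.5129; Δ=(23.4313−84.7485)/(61.3786−29.8598)=-1.9454; B=V−Δ·S=99.1934
Node (2,1) S=85.2480: V=(p*·35.1173+(1−p*)·23.4313)/1.44=23.9599; Δ=(35.1173−23.4313)/(126.1670−61.3786)=0.1804; B=V−Δ·S=8.5835
Node (2,2) S=175.2320: V=(p*·99.1360+(1−p*)·35.1173)/1.44=66.5046; Δ=(99.1360−35.1173)/(259.3434−126.1670)=0.4807; B=V−Δ·S=-17.7305
Node (1,0) S=57.6000: V=(p*·23.9599+(1−p*)·18.5129)/1.44=16.4397; Δ=(23.9599−18.5129)/(85.2480−41.4720)=0.1244; B=V−Δ·S=9.2726
Node (1,1) S=118.4000: V=(p*·66.5046+(1−p*)·23.9599)/1.44=44.6287; Δ=(66.5046−23.9599)/(175.2320−85.2480)=0.4728; B=V−Δ·S=-11.3511
Node (0,0) S=80.0000: V=(p*·44.6287+(1−p*)·16.4397)/1.44=29.9619; Δ=(44.6287−16.4397)/(118.4000−57.6000)=0.4636; B=V−Δ·S=-7.1289
Self-financing check: at every node Δ·S+B equals the discounted successor values.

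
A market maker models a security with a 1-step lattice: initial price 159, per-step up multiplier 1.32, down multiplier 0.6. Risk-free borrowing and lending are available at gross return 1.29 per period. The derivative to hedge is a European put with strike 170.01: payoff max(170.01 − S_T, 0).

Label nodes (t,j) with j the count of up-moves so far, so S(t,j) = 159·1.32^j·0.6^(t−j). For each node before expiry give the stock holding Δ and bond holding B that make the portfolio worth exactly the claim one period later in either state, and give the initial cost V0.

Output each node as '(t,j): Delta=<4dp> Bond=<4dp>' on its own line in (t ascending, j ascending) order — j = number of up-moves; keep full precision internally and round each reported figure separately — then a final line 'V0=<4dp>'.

Since d<R<u, set p* = (R−d)/(u−d) = 0.9583; price each node as the discounted p*-expectation of its children.
Terminal values V(1,·): V(1,0)=74.6100, V(1,1)=0.0000
(0,0): S=159.0000. Δ = (V_up−V_dn)/(S_up−S_dn) = (0.0000−74.6100)/(209.8800−95.4000) = -0.6517. V = [p*·0.0000 + (1−p*)·74.6100]/1.29 = 2.4099. B = V − Δ·S = 106.0349.
Each (Δ,B) replicates both successor values, so the strategy is self-financing and V0 is arbitrage-free.

(0,0): Delta=-0.6517 Bond=106.0349
V0=2.4099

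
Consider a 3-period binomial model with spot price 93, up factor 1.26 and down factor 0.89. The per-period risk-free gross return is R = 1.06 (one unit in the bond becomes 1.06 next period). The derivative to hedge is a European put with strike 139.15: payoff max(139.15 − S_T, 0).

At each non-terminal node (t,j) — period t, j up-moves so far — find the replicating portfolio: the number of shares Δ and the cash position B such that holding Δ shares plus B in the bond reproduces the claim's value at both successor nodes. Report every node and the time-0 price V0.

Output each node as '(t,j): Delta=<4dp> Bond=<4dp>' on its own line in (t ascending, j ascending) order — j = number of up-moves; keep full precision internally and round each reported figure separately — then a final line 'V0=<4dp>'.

Under the risk-neutral measure, an up-move has probability p* = (R−d)/(u−d) = 0.4595 and values discount at R = 1.06.
Terminal payoffs: V(3,0)=73.5879, V(3,1)=46.3317, V(3,2)=7.7443, V(3,3)=0.0000
  t=2,j=0: stock 73.6653 → up 92.8183 (V=46.3317), down 65.5621 (V=73.5879). Price 57.6083; hedge Δ=-1.0000, bond B=131.2736.
  t=2,j=1: stock 104.2902 → up 131.4057 (V=7.7443), down 92.8183 (V=46.3317). Price 26.9834; hedge Δ=-1.0000, bond B=131.2736.
  t=2,j=2: stock 147.6468 → up 186.0350 (V=0.0000), down 131.4057 (V=7.7443). Price 3.9492; hedge Δ=-0.1418, bond B=24.8799.
  t=1,j=0: stock 82.7700 → up 104.2902 (V=26.9834), down 73.6653 (V=57.6083). Price 41.0730; hedge Δ=-1.0000, bond B=123.8430.
  t=1,j=1: stock 117.1800 → up 147.6468 (V=3.9492), down 104.2902 (V=26.9834). Price 15.4718; hedge Δ=-0.5313, bond B=77.7264.
  t=0,j=0: stock 93.0000 → up 117.1800 (V=15.4718), down 82.7700 (V=41.0730). Price 27.6512; hedge Δ=-0.7440, bond B=96.8437.
The time-0 hedge costs 27.6512, which is the no-arbitrage price.

(0,0): Delta=-0.7440 Bond=96.8437
(1,0): Delta=-1.0000 Bond=123.8430
(1,1): Delta=-0.5313 Bond=77.7264
(2,0): Delta=-1.0000 Bond=131.2736
(2,1): Delta=-1.0000 Bond=131.2736
(2,2): Delta=-0.1418 Bond=24.8799
V0=27.6512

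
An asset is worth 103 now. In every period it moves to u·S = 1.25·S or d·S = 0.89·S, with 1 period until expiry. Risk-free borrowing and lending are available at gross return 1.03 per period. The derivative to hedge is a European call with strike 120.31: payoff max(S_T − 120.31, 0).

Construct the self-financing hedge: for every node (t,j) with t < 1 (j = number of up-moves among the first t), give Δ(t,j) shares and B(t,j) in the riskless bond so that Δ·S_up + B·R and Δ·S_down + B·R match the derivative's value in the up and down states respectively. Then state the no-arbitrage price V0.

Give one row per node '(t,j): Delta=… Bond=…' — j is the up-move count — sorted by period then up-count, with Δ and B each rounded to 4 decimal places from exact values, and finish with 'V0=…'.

Risk-neutral probability p* = (R−d)/(u−d) = (1.03−0.89)/(1.25−0.89) = 0.3889.
Terminal payoffs: V(1,0)=0.0000, V(1,1)=8.4400
(0,0): S=103.0000. Δ = (V_up−V_dn)/(S_up−S_dn) = (8.4400−0.0000)/(128.7500−91.6700) = 0.2276. V = [p*·8.4400 + (1−p*)·0.0000]/1.03 = 3.1866. B = V − Δ·S = -20.2578.
Self-financing check: at every node Δ·S+B equals the discounted successor values.

(0,0): Delta=0.2276 Bond=-20.2578
V0=3.1866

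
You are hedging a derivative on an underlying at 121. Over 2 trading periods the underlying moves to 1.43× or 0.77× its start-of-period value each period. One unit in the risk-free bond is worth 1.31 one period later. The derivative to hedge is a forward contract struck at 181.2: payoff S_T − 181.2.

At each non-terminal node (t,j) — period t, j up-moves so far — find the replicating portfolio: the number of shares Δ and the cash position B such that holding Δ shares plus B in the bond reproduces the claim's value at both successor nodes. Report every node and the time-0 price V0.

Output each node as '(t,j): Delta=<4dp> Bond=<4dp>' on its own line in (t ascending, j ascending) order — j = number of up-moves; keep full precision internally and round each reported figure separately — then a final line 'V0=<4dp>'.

(0,0): Delta=1.0000 Bond=-105.5883
(1,0): Delta=1.0000 Bond=-138.3206
(1,1): Delta=1.0000 Bond=-138.3206
V0=15.4117

No-arbitrage ⇒ martingale measure with p* = (R−d)/(u−d) = 0.8182.
At expiry t=2: V(2,0)=-109.4591, V(2,1)=-47.9669, V(2,2)=66.2329
(1,0): S=93.1700. Δ = (V_up−V_dn)/(S_up−S_dn) = (-47.9669−-109.4591)/(133.2331−71.7409) = 1.0000. V = [p*·-47.9669 + (1−p*)·-109.4591]/1.31 = -45.1506. B = V − Δ·S = -138.3206.
(1,1): S=173.0300. Δ = (V_up−V_dn)/(S_up−S_dn) = (66.2329−-47.9669)/(247.4329−133.2331) = 1.0000. V = [p*·66.2329 + (1−p*)·-47.9669]/1.31 = 34.7094. B = V − Δ·S = -138.3206.
(0,0): S=121.0000. Δ = (V_up−V_dn)/(S_up−S_dn) = (34.7094−-45.1506)/(173.0300−93.1700) = 1.0000. V = [p*·34.7094 + (1−p*)·-45.1506]/1.31 = 15.4117. B = V − Δ·S = -105.5883.
Each (Δ,B) replicates both successor values, so the strategy is self-financing and V0 is arbitrage-free.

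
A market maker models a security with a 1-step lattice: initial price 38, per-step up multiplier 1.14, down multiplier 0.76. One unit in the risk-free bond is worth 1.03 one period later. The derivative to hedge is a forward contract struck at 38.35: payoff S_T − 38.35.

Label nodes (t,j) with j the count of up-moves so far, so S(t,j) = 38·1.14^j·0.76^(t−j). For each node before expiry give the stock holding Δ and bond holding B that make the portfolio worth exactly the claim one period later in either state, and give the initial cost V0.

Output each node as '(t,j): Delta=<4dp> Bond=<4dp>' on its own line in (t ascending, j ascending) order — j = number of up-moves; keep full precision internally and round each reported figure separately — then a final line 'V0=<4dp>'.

Risk-neutral probability p* = (R−d)/(u−d) = (1.03−0.76)/(1.14−0.76) = 0.7105.
Payoff layer (t=1): V(1,0)=-9.4700, V(1,1)=4.9700
Node (0,0) S=38.0000: V=(p*·4.9700+(1−p*)·-9.4700)/1.03=0.7670; Δ=(4.9700−-9.4700)/(43.3200−28.8800)=1.0000; B=V−Δ·S=-37.2330
The time-0 hedge costs 0.7670, which is the no-arbitrage price.

(0,0): Delta=1.0000 Bond=-37.2330
V0=0.7670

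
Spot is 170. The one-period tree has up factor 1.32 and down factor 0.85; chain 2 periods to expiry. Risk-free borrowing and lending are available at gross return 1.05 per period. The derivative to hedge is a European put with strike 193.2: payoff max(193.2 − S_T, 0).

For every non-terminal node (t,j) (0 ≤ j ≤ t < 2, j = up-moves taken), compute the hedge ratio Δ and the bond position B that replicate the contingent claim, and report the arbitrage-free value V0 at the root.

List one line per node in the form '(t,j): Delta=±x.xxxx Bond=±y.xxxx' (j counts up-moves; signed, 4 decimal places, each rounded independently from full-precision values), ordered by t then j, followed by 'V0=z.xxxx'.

Under the risk-neutral measure, an up-move has probability p* = (R−d)/(u−d) = 0.4255 and values discount at R = 1.05.
Payoff layer (t=2): V(2,0)=70.3750, V(2,1)=2.4600, V(2,2)=0.0000
Node (1,0) S=144.5000: V=(p*·2.4600+(1−p*)·70.3750)/1.05=39.5000; Δ=(2.4600−70.3750)/(190.7400−122.8250)=-1.0000; B=V−Δ·S=184.0000
Node (1,1) S=224.4000: V=(p*·0.0000+(1−p*)·2.4600)/1.05=1.3459; Δ=(0.0000−2.4600)/(296.2080−190.7400)=-0.0233; B=V−Δ·S=6.5799
Node (0,0) S=170.0000: V=(p*·1.3459+(1−p*)·39.5000)/1.05=22.1564; Δ=(1.3459−39.5000)/(224.4000−144.5000)=-0.4775; B=V−Δ·S=103.3353
Check: Δ(0,0)·S0 + B(0,0) = 22.1564 = V0.

(0,0): Delta=-0.4775 Bond=103.3353
(1,0): Delta=-1.0000 Bond=184.0000
(1,1): Delta=-0.0233 Bond=6.5799
V0=22.1564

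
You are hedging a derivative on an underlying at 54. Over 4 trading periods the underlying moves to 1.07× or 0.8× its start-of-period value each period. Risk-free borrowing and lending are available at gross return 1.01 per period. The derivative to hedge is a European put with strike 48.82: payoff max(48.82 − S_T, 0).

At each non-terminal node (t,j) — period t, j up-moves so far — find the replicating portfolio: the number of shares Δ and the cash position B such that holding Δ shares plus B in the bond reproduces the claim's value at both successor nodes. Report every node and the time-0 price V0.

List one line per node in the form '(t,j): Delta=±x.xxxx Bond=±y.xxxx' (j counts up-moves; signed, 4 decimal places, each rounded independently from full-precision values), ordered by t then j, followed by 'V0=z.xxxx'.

(0,0): Delta=-0.3304 Bond=20.1310
(1,0): Delta=-0.7915 Bond=40.2482
(1,1): Delta=-0.2320 Bond=14.6420
(2,0): Delta=-1.0000 Bond=47.8581
(2,1): Delta=-0.7469 Bond=38.5915
(2,2): Delta=-0.1220 Bond=7.9875
(3,0): Delta=-1.0000 Bond=48.3366
(3,1): Delta=-1.0000 Bond=48.3366
(3,2): Delta=-0.6928 Bond=36.3033
(3,3): Delta=0.0000 Bond=0.0000
V0=2.2874

No-arbitrage ⇒ martingale measure with p* = (R−d)/(u−d) = 0.7778.
At expiry t=4: V(4,0)=26.7016, V(4,1)=19.2366, V(4,2)=9.2523, V(4,3)=0.0000, V(4,4)=0.0000
(3,0): S=27.6480. Δ = (V_up−V_dn)/(S_up−S_dn) = (19.2366−26.7016)/(29.5834−22.1184) = -1.0000. V = [p*·19.2366 + (1−p*)·26.7016]/1.01 = 20.6886. B = V − Δ·S = 48.3366.
(3,1): S=36.9792. Δ = (V_up−V_dn)/(S_up−S_dn) = (9.2523−19.2366)/(39.5677−29.5834) = -1.0000. V = [p*·9.2523 + (1−p*)·19.2366]/1.01 = 11.3574. B = V − Δ·S = 48.3366.
(3,2): S=49.4597. Δ = (V_up−V_dn)/(S_up−S_dn) = (0.0000−9.2523)/(52.9219−39.5677) = -0.6928. V = [p*·0.0000 + (1−p*)·9.2523]/1.01 = 2.0357. B = V − Δ·S = 36.3033.
(3,3): S=66.1523. Δ = (V_up−V_dn)/(S_up−S_dn) = (0.0000−0.0000)/(70.7830−52.9219) = 0.0000. V = [p*·0.0000 + (1−p*)·0.0000]/1.01 = 0.0000. B = V − Δ·S = 0.0000.
(2,0): S=34.5600. Δ = (V_up−V_dn)/(S_up−S_dn) = (11.3574−20.6886)/(36.9792−27.6480) = -1.0000. V = [p*·11.3574 + (1−p*)·20.6886]/1.01 = 13.2981. B = V − Δ·S = 47.8581.
(2,1): S=46.2240. Δ = (V_up−V_dn)/(S_up−S_dn) = (2.0357−11.3574)/(49.4597−36.9792) = -0.7469. V = [p*·2.0357 + (1−p*)·11.3574]/1.01 = 4.0665. B = V − Δ·S = 38.5915.
(2,2): S=61.8246. Δ = (V_up−V_dn)/(S_up−S_dn) = (0.0000−2.0357)/(66.1523−49.4597) = -0.1220. V = [p*·0.0000 + (1−p*)·2.0357]/1.01 = 0.4479. B = V − Δ·S = 7.9875.
(1,0): S=43.2000. Δ = (V_up−V_dn)/(S_up−S_dn) = (4.0665−13.2981)/(46.2240−34.5600) = -0.7915. V = [p*·4.0665 + (1−p*)·13.2981]/1.01 = 6.0574. B = V − Δ·S = 40.2482.
(1,1): S=57.7800. Δ = (V_up−V_dn)/(S_up−S_dn) = (0.4479−4.0665)/(61.8246−46.2240) = -0.2320. V = [p*·0.4479 + (1−p*)·4.0665]/1.01 = 1.2396. B = V − Δ·S = 14.6420.
(0,0): S=54.0000. Δ = (V_up−V_dn)/(S_up−S_dn) = (1.2396−6.0574)/(57.7800−43.2000) = -0.3304. V = [p*·1.2396 + (1−p*)·6.0574]/1.01 = 2.2874. B = V − Δ·S = 20.1310.
Root portfolio cost Δ·54+B reproduces V0=2.2874.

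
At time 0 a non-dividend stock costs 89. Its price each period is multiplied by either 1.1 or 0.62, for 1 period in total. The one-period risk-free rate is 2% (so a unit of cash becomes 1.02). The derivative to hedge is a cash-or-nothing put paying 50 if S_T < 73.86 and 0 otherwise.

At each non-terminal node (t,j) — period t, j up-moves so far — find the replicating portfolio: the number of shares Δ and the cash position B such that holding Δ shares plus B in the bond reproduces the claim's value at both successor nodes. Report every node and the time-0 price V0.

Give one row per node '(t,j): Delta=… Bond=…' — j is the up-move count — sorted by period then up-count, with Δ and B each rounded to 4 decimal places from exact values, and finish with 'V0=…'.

Under the risk-neutral measure, an up-move has probability p* = (R−d)/(u−d) = 0.8333 and values discount at R = 1.02.
Terminal values V(1,·): V(1,0)=50.0000, V(1,1)=0.0000
(0,0): S=89.0000. Δ = (V_up−V_dn)/(S_up−S_dn) = (0.0000−50.0000)/(97.9000−55.1800) = -1.1704. V = [p*·0.0000 + (1−p*)·50.0000]/1.02 = 8.1699. B = V − Δ·S = 112.3366.
Root portfolio cost Δ·89+B reproduces V0=8.1699.

(0,0): Delta=-1.1704 Bond=112.3366
V0=8.1699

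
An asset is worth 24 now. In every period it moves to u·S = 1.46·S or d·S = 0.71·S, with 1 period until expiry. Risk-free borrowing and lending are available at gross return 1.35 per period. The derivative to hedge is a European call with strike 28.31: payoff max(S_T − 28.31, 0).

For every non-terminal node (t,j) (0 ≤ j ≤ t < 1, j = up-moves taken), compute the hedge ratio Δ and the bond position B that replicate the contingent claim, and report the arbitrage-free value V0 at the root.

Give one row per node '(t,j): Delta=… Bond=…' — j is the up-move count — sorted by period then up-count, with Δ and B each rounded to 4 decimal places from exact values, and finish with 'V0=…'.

(0,0): Delta=0.3739 Bond=-4.7193
V0=4.2540

The replicating-portfolio and risk-neutral prices coincide; use p* = (1.35−0.71)/(1.46−0.71) = 0.8533 for the latter.
Terminal values V(1,·): V(1,0)=0.0000, V(1,1)=6.7300
  t=0,j=0: stock 24.0000 → up 35.0400 (V=6.7300), down 17.0400 (V=0.0000). Price 4.2540; hedge Δ=0.3739, bond B=-4.7193.
Check: Δ(0,0)·S0 + B(0,0) = 4.2540 = V0.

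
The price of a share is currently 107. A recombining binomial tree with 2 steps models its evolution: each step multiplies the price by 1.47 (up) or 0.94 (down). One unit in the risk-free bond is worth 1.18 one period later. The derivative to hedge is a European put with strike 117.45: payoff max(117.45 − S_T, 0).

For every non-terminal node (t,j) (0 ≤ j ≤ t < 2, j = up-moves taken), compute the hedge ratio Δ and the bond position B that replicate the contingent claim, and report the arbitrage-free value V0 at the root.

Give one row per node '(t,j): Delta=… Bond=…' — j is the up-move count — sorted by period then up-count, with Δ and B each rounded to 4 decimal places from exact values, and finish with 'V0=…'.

(0,0): Delta=-0.1873 Bond=24.9647
(1,0): Delta=-0.4297 Bond=53.8376
(1,1): Delta=0.0000 Bond=0.0000
V0=4.9250

The replicating-portfolio and risk-neutral prices coincide; use p* = (1.18−0.94)/(1.47−0.94) = 0.4528 for the latter.
Terminal payoffs: V(2,0)=22.9048, V(2,1)=0.0000, V(2,2)=0.0000
Node (1,0) S=100.5800: V=(p*·0.0000+(1−p*)·22.9048)/1.18=10.6210; Δ=(0.0000−22.9048)/(147.8526−94.5452)=-0.4297; B=V−Δ·S=53.8376
Node (1,1) S=157.2900: V=(p*·0.0000+(1−p*)·0.0000)/1.18=0.0000; Δ=(0.0000−0.0000)/(231.2163−147.8526)=0.0000; B=V−Δ·S=0.0000
Node (0,0) S=107.0000: V=(p*·0.0000+(1−p*)·10.6210)/1.18=4.9250; Δ=(0.0000−10.6210)/(157.2900−100.5800)=-0.1873; B=V−Δ·S=24.9647
Check: Δ(0,0)·S0 + B(0,0) = 4.9250 = V0.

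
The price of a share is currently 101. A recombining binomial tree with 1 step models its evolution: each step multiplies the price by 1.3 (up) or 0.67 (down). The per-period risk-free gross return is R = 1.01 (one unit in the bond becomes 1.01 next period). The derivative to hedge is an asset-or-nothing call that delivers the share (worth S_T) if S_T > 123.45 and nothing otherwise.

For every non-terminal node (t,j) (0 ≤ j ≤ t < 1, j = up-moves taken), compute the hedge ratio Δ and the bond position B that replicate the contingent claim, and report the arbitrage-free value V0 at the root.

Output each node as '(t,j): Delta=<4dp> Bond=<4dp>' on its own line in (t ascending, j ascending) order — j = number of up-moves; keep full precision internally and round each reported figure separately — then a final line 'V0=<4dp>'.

(0,0): Delta=2.0635 Bond=-138.2540
V0=70.1587

No-arbitrage ⇒ martingale measure with p* = (R−d)/(u−d) = 0.5397.
Payoff layer (t=1): V(1,0)=0.0000, V(1,1)=131.3000
(0,0): S=101.0000. Δ = (V_up−V_dn)/(S_up−S_dn) = (131.3000−0.0000)/(131.3000−67.6700) = 2.0635. V = [p*·131.3000 + (1−p*)·0.0000]/1.01 = 70.1587. B = V − Δ·S = -138.2540.
Root portfolio cost Δ·101+B reproduces V0=70.1587.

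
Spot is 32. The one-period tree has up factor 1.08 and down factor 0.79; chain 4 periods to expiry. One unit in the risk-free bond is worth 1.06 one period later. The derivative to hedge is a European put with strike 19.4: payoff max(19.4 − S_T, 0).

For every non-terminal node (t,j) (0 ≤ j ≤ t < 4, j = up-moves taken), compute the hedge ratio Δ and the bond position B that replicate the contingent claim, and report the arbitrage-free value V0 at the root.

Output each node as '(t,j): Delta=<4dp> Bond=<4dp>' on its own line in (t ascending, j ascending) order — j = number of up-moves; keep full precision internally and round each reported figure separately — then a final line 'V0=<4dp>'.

(0,0): Delta=-0.0030 Bond=0.0975
(1,0): Delta=-0.0394 Bond=1.0254
(1,1): Delta=-0.0010 Bond=0.0351
(2,0): Delta=-0.4094 Bond=8.4752
(2,1): Delta=-0.0194 Bond=0.5396
(2,2): Delta=0.0000 Bond=0.0000
(3,0): Delta=-1.0000 Bond=18.3019
(3,1): Delta=-0.3774 Bond=8.2935
(3,2): Delta=0.0000 Bond=0.0000
(3,3): Delta=0.0000 Bond=0.0000
V0=0.0024

Since d<R<u, set p* = (R−d)/(u−d) = 0.9310; price each node as the discounted p*-expectation of its children.
At expiry t=4: V(4,0)=6.9360, V(4,1)=2.3606, V(4,2)=0.0000, V(4,3)=0.0000, V(4,4)=0.0000
(3,0): S=15.7772. Δ = (V_up−V_dn)/(S_up−S_dn) = (2.3606−6.9360)/(17.0394−12.4640) = -1.0000. V = [p*·2.3606 + (1−p*)·6.9360]/1.06 = 2.5246. B = V − Δ·S = 18.3019.
(3,1): S=21.5689. Δ = (V_up−V_dn)/(S_up−S_dn) = (0.0000−2.3606)/(23.2944−17.0394) = -0.3774. V = [p*·0.0000 + (1−p*)·2.3606]/1.06 = 0.1536. B = V − Δ·S = 8.2935.
(3,2): S=29.4866. Δ = (V_up−V_dn)/(S_up−S_dn) = (0.0000−0.0000)/(31.8455−23.2944) = 0.0000. V = [p*·0.0000 + (1−p*)·0.0000]/1.06 = 0.0000. B = V − Δ·S = 0.0000.
(3,3): S=40.3108. Δ = (V_up−V_dn)/(S_up−S_dn) = (0.0000−0.0000)/(43.5356−31.8455) = 0.0000. V = [p*·0.0000 + (1−p*)·0.0000]/1.06 = 0.0000. B = V − Δ·S = 0.0000.
(2,0): S=19.9712. Δ = (V_up−V_dn)/(S_up−S_dn) = (0.1536−2.5246)/(21.5689−15.7772) = -0.4094. V = [p*·0.1536 + (1−p*)·2.5246]/1.06 = 0.2992. B = V − Δ·S = 8.4752.
(2,1): S=27.3024. Δ = (V_up−V_dn)/(S_up−S_dn) = (0.0000−0.1536)/(29.4866−21.5689) = -0.0194. V = [p*·0.0000 + (1−p*)·0.1536]/1.06 = 0.0100. B = V − Δ·S = 0.5396.
(2,2): S=37.3248. Δ = (V_up−V_dn)/(S_up−S_dn) = (0.0000−0.0000)/(40.3108−29.4866) = 0.0000. V = [p*·0.0000 + (1−p*)·0.0000]/1.06 = 0.0000. B = V − Δ·S = 0.0000.
(1,0): S=25.2800. Δ = (V_up−V_dn)/(S_up−S_dn) = (0.0100−0.2992)/(27.3024−19.9712) = -0.0394. V = [p*·0.0100 + (1−p*)·0.2992]/1.06 = 0.0282. B = V − Δ·S = 1.0254.
(1,1): S=34.5600. Δ = (V_up−V_dn)/(S_up−S_dn) = (0.0000−0.0100)/(37.3248−27.3024) = -0.0010. V = [p*·0.0000 + (1−p*)·0.0100]/1.06 = 0.0007. B = V − Δ·S = 0.0351.
(0,0): S=32.0000. Δ = (V_up−V_dn)/(S_up−S_dn) = (0.0007−0.0282)/(34.5600−25.2800) = -0.0030. V = [p*·0.0007 + (1−p*)·0.0282]/1.06 = 0.0024. B = V − Δ·S = 0.0975.
Each (Δ,B) replicates both successor values, so the strategy is self-financing and V0 is arbitrage-free.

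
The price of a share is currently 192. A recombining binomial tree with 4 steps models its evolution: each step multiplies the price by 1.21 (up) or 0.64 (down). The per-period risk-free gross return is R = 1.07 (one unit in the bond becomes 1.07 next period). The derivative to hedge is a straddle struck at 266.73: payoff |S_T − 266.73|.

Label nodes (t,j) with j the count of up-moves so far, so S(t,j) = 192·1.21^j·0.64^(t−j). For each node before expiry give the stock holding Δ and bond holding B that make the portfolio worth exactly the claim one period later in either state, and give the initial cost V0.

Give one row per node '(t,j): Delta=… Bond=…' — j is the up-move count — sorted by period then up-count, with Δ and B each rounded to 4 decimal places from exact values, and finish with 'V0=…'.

The replicating-portfolio and risk-neutral prices coincide; use p* = (1.07−0.64)/(1.21−0.64) = 0.7544 for the latter.
Terminal payoffs: V(4,0)=234.5177, V(4,1)=205.8287, V(4,2)=151.5885, V(4,3)=49.0406, V(4,4)=144.8391
Node (3,0) S=50.3316: V=(p*·205.8287+(1−p*)·234.5177)/1.07=198.9487; Δ=(205.8287−234.5177)/(60.9013−32.2123)=-1.0000; B=V−Δ·S=249.2804
Node (3,1) S=95.1583: V=(p*·151.5885+(1−p*)·205.8287)/1.07=154.1221; Δ=(151.5885−205.8287)/(115.1415−60.9013)=-1.0000; B=V−Δ·S=249.2804
Node (3,2) S=179.9086: V=(p*·49.0406+(1−p*)·151.5885)/1.07=69.3718; Δ=(49.0406−151.5885)/(217.6894−115.1415)=-1.0000; B=V−Δ·S=249.2804
Node (3,3) S=340.1397: V=(p*·144.8391+(1−p*)·49.0406)/1.07=113.3735; Δ=(144.8391−49.0406)/(411.5691−217.6894)=0.4941; B=V−Δ·S=-54.6940
Node (2,0) S=78.6432: V=(p*·154.1221+(1−p*)·198.9487)/1.07=154.3291; Δ=(154.1221−198.9487)/(95.1583−50.3316)=-1.0000; B=V−Δ·S=232.9723
Node (2,1) S=148.6848: V=(p*·69.3718+(1−p*)·154.1221)/1.07=84.2875; Δ=(69.3718−154.1221)/(179.9086−95.1583)=-1.0000; B=V−Δ·S=232.9723
Node (2,2) S=281.1072: V=(p*·113.3735+(1−p*)·69.3718)/1.07=95.8561; Δ=(113.3735−69.3718)/(340.1397−179.9086)=0.2746; B=V−Δ·S=18.6601
Node (1,0) S=122.8800: V=(p*·84.2875+(1−p*)·154.3291)/1.07=94.8511; Δ=(84.2875−154.3291)/(148.6848−78.6432)=-1.0000; B=V−Δ·S=217.7311
Node (1,1) S=232.3200: V=(p*·95.8561+(1−p*)·84.2875)/1.07=86.9296; Δ=(95.8561−84.2875)/(281.1072−148.6848)=0.0874; B=V−Δ·S=66.6339
Node (0,0) S=192.0000: V=(p*·86.9296+(1−p*)·94.8511)/1.07=83.0610; Δ=(86.9296−94.8511)/(232.3200−122.8800)=-0.0724; B=V−Δ·S=96.9584
Each (Δ,B) replicates both successor values, so the strategy is self-financing and V0 is arbitrage-free.

(0,0): Delta=-0.0724 Bond=96.9584
(1,0): Delta=-1.0000 Bond=217.7311
(1,1): Delta=0.0874 Bond=66.6339
(2,0): Delta=-1.0000 Bond=232.9723
(2,1): Delta=-1.0000 Bond=232.9723
(2,2): Delta=0.2746 Bond=18.6601
(3,0): Delta=-1.0000 Bond=249.2804
(3,1): Delta=-1.0000 Bond=249.2804
(3,2): Delta=-1.0000 Bond=249.2804
(3,3): Delta=0.4941 Bond=-54.6940
V0=83.0610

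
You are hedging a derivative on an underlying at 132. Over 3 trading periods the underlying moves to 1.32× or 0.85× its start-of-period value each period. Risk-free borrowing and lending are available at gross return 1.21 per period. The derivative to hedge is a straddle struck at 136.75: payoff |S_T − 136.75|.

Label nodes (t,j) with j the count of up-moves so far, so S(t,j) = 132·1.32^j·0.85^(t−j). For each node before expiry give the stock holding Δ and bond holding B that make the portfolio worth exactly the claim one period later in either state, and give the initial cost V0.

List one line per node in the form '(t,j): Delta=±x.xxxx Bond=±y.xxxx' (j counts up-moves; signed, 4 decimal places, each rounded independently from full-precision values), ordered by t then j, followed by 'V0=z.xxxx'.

Since d<R<u, set p* = (R−d)/(u−d) = 0.7660; price each node as the discounted p*-expectation of its children.
Terminal payoffs: V(3,0)=55.6855, V(3,1)=10.8616, V(3,2)=58.7473, V(3,3)=166.8458
(2,0): S=95.3700. Δ = (V_up−V_dn)/(S_up−S_dn) = (10.8616−55.6855)/(125.8884−81.0645) = -1.0000. V = [p*·10.8616 + (1−p*)·55.6855]/1.21 = 17.6465. B = V − Δ·S = 113.0165.
(2,1): S=148.1040. Δ = (V_up−V_dn)/(S_up−S_dn) = (58.7473−10.8616)/(195.4973−125.8884) = 0.6879. V = [p*·58.7473 + (1−p*)·10.8616]/1.21 = 39.2893. B = V − Δ·S = -62.5952.
(2,2): S=229.9968. Δ = (V_up−V_dn)/(S_up−S_dn) = (166.8458−58.7473)/(303.5958−195.4973) = 1.0000. V = [p*·166.8458 + (1−p*)·58.7473]/1.21 = 116.9803. B = V − Δ·S = -113.0165.
(1,0): S=112.2000. Δ = (V_up−V_dn)/(S_up−S_dn) = (39.2893−17.6465)/(148.1040−95.3700) = 0.4104. V = [p*·39.2893 + (1−p*)·17.6465]/1.21 = 28.2842. B = V − Δ·S = -17.7641.
(1,1): S=174.2400. Δ = (V_up−V_dn)/(S_up−S_dn) = (116.9803−39.2893)/(229.9968−148.1040) = 0.9487. V = [p*·116.9803 + (1−p*)·39.2893]/1.21 = 81.6506. B = V − Δ·S = -83.6494.
(0,0): S=132.0000. Δ = (V_up−V_dn)/(S_up−S_dn) = (81.6506−28.2842)/(174.2400−112.2000) = 0.8602. V = [p*·81.6506 + (1−p*)·28.2842]/1.21 = 57.1575. B = V − Δ·S = -56.3880.
Check: Δ(0,0)·S0 + B(0,0) = 57.1575 = V0.

(0,0): Delta=0.8602 Bond=-56.3880
(1,0): Delta=0.4104 Bond=-17.7641
(1,1): Delta=0.9487 Bond=-83.6494
(2,0): Delta=-1.0000 Bond=113.0165
(2,1): Delta=0.6879 Bond=-62.5952
(2,2): Delta=1.0000 Bond=-113.0165
V0=57.1575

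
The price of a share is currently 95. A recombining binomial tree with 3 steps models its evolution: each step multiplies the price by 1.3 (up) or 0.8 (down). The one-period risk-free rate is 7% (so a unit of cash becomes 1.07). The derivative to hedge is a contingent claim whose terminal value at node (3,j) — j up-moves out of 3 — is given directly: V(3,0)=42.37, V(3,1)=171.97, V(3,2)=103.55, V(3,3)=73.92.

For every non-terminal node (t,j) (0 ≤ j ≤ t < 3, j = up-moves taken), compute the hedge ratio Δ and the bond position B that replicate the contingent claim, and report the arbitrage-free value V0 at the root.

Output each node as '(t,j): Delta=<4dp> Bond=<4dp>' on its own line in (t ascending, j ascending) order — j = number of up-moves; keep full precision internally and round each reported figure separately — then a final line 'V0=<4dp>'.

(0,0): Delta=-0.2796 Bond=121.5695
(1,0): Delta=0.5575 Bond=66.4541
(1,1): Delta=-0.7185 Bond=184.2787
(2,0): Delta=4.2632 Bond=-154.1963
(2,1): Delta=-1.3850 Bond=263.0299
(2,2): Delta=-0.3691 Bond=141.0822
V0=95.0033

The replicating-portfolio and risk-neutral prices coincide; use p* = (1.07−0.8)/(1.3−0.8) = 0.5400 for the latter.
Terminal values V(3,·): V(3,0)=42.3700, V(3,1)=171.9700, V(3,2)=103.5500, V(3,3)=73.9200
(2,0): S=60.8000. Δ = (V_up−V_dn)/(S_up−S_dn) = (171.9700−42.3700)/(79.0400−48.6400) = 4.2632. V = [p*·171.9700 + (1−p*)·42.3700]/1.07 = 105.0037. B = V − Δ·S = -154.1963.
(2,1): S=98.8000. Δ = (V_up−V_dn)/(S_up−S_dn) = (103.5500−171.9700)/(128.4400−79.0400) = -1.3850. V = [p*·103.5500 + (1−p*)·171.9700]/1.07 = 126.1899. B = V − Δ·S = 263.0299.
(2,2): S=160.5500. Δ = (V_up−V_dn)/(S_up−S_dn) = (73.9200−103.5500)/(208.7150−128.4400) = -0.3691. V = [p*·73.9200 + (1−p*)·103.5500]/1.07 = 81.8222. B = V − Δ·S = 141.0822.
(1,0): S=76.0000. Δ = (V_up−V_dn)/(S_up−S_dn) = (126.1899−105.0037)/(98.8000−60.8000) = 0.5575. V = [p*·126.1899 + (1−p*)·105.0037]/1.07 = 108.8264. B = V − Δ·S = 66.4541.
(1,1): S=123.5000. Δ = (V_up−V_dn)/(S_up−S_dn) = (81.8222−126.1899)/(160.5500−98.8000) = -0.7185. V = [p*·81.8222 + (1−p*)·126.1899]/1.07 = 95.5433. B = V − Δ·S = 184.2787.
(0,0): S=95.0000. Δ = (V_up−V_dn)/(S_up−S_dn) = (95.5433−108.8264)/(123.5000−76.0000) = -0.2796. V = [p*·95.5433 + (1−p*)·108.8264]/1.07 = 95.0033. B = V − Δ·S = 121.5695.
The time-0 hedge costs 95.0033, which is the no-arbitrage price.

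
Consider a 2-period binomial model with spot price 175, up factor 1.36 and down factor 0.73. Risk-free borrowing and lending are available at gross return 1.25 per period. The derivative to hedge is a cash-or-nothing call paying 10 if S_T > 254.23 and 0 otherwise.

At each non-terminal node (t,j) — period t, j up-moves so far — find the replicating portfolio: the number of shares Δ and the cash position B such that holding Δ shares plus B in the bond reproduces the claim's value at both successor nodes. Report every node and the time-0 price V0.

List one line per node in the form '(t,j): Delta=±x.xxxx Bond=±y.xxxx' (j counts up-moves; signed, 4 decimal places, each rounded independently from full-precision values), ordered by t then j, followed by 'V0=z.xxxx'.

(0,0): Delta=0.0599 Bond=-6.1210
(1,0): Delta=0.0000 Bond=0.0000
(1,1): Delta=0.0667 Bond=-9.2698
V0=4.3602

The replicating-portfolio and risk-neutral prices coincide; use p* = (1.25−0.73)/(1.36−0.73) = 0.8254 for the latter.
Terminal payoffs: V(2,0)=0.0000, V(2,1)=0.0000, V(2,2)=10.0000
(1,0): S=127.7500. Δ = (V_up−V_dn)/(S_up−S_dn) = (0.0000−0.0000)/(173.7400−93.2575) = 0.0000. V = [p*·0.0000 + (1−p*)·0.0000]/1.25 = 0.0000. B = V − Δ·S = 0.0000.
(1,1): S=238.0000. Δ = (V_up−V_dn)/(S_up−S_dn) = (10.0000−0.0000)/(323.6800−173.7400) = 0.0667. V = [p*·10.0000 + (1−p*)·0.0000]/1.25 = 6.6032. B = V − Δ·S = -9.2698.
(0,0): S=175.0000. Δ = (V_up−V_dn)/(S_up−S_dn) = (6.6032−0.0000)/(238.0000−127.7500) = 0.0599. V = [p*·6.6032 + (1−p*)·0.0000]/1.25 = 4.3602. B = V − Δ·S = -6.1210.
Root portfolio cost Δ·175+B reproduces V0=4.3602.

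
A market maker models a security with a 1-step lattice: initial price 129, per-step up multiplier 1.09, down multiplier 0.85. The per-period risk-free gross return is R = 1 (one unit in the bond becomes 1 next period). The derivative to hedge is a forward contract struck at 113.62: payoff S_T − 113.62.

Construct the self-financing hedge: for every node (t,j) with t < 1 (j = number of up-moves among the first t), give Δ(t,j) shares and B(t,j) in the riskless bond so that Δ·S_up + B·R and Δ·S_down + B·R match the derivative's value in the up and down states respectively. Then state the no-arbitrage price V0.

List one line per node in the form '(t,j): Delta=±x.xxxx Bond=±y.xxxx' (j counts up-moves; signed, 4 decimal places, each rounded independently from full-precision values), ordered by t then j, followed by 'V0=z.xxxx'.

Under the risk-neutral measure, an up-move has probability p* = (R−d)/(u−d) = 0.6250 and values discount at R = 1.
Payoff layer (t=1): V(1,0)=-3.9700, V(1,1)=26.9900
(0,0): S=129.0000. Δ = (V_up−V_dn)/(S_up−S_dn) = (26.9900−-3.9700)/(140.6100−109.6500) = 1.0000. V = [p*·26.9900 + (1−p*)·-3.9700]/1 = 15.3800. B = V − Δ·S = -113.6200.
Self-financing check: at every node Δ·S+B equals the discounted successor values.

(0,0): Delta=1.0000 Bond=-113.6200
V0=15.3800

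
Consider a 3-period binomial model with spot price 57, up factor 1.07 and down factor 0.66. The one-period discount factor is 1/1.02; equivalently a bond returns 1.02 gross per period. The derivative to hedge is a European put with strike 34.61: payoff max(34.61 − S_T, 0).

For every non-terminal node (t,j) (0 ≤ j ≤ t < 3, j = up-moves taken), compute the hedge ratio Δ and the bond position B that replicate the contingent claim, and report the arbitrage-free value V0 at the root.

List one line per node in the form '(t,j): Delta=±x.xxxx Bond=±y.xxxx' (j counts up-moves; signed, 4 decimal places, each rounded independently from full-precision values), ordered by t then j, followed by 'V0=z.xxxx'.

Since d<R<u, set p* = (R−d)/(u−d) = 0.8780; price each node as the discounted p*-expectation of its children.
At expiry t=3: V(3,0)=18.2227, V(3,1)=8.0428, V(3,2)=0.0000, V(3,3)=0.0000
(2,0): S=24.8292. Δ = (V_up−V_dn)/(S_up−S_dn) = (8.0428−18.2227)/(26.5672−16.3873) = -1.0000. V = [p*·8.0428 + (1−p*)·18.2227]/1.02 = 9.1022. B = V − Δ·S = 33.9314.
(2,1): S=40.2534. Δ = (V_up−V_dn)/(S_up−S_dn) = (0.0000−8.0428)/(43.0711−26.5672) = -0.4873. V = [p*·0.0000 + (1−p*)·8.0428]/1.02 = 0.9616. B = V − Δ·S = 20.5781.
(2,2): S=65.2593. Δ = (V_up−V_dn)/(S_up−S_dn) = (0.0000−0.0000)/(69.8275−43.0711) = 0.0000. V = [p*·0.0000 + (1−p*)·0.0000]/1.02 = 0.0000. B = V − Δ·S = 0.0000.
(1,0): S=37.6200. Δ = (V_up−V_dn)/(S_up−S_dn) = (0.9616−9.1022)/(40.2534−24.8292) = -0.5278. V = [p*·0.9616 + (1−p*)·9.1022]/1.02 = 1.9160. B = V − Δ·S = 21.7711.
(1,1): S=60.9900. Δ = (V_up−V_dn)/(S_up−S_dn) = (0.0000−0.9616)/(65.2593−40.2534) = -0.0385. V = [p*·0.0000 + (1−p*)·0.9616]/1.02 = 0.1150. B = V − Δ·S = 2.4603.
(0,0): S=57.0000. Δ = (V_up−V_dn)/(S_up−S_dn) = (0.1150−1.9160)/(60.9900−37.6200) = -0.0771. V = [p*·0.1150 + (1−p*)·1.9160]/1.02 = 0.3280. B = V − Δ·S = 4.7209.
Root portfolio cost Δ·57+B reproduces V0=0.3280.

(0,0): Delta=-0.0771 Bond=4.7209
(1,0): Delta=-0.5278 Bond=21.7711
(1,1): Delta=-0.0385 Bond=2.4603
(2,0): Delta=-1.0000 Bond=33.9314
(2,1): Delta=-0.4873 Bond=20.5781
(2,2): Delta=0.0000 Bond=0.0000
V0=0.3280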